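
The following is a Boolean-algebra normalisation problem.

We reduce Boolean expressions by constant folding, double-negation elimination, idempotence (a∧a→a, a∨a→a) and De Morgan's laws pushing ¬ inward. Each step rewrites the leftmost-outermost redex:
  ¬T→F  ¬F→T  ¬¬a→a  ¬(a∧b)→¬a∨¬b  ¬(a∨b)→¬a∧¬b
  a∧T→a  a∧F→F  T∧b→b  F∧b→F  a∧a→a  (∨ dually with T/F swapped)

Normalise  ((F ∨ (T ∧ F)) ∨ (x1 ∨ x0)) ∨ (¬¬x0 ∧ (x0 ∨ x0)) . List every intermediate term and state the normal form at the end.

  start: ((F ∨ (T ∧ F)) ∨ (x1 ∨ x0)) ∨ (¬¬x0 ∧ (x0 ∨ x0))
  step 1: ((T ∧ F) ∨ (x1 ∨ x0)) ∨ (¬¬x0 ∧ (x0 ∨ x0))
  step 2: (F ∨ (x1 ∨ x0)) ∨ (¬¬x0 ∧ (x0 ∨ x0))
  step 3: (x1 ∨ x0) ∨ (¬¬x0 ∧ (x0 ∨ x0))
  step 4: (x1 ∨ x0) ∨ (x0 ∧ (x0 ∨ x0))
  step 5: (x1 ∨ x0) ∨ (x0 ∧ x0)
  step 6: (x1 ∨ x0) ∨ x0

Answer: normal form = (x1 ∨ x0) ∨ x0  (in 6 steps)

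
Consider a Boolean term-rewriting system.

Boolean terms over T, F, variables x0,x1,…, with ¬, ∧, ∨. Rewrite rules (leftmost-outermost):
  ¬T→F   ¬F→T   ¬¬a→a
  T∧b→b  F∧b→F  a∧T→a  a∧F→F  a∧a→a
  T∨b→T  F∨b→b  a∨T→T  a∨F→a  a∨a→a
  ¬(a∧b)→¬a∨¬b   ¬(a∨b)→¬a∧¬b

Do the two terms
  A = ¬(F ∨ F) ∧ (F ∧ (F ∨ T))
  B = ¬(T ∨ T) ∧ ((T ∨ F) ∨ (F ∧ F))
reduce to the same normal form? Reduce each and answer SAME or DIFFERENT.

Answer: SAME — A ⇓ F, B ⇓ F

Working:
Term A:
  start: ¬(F ∨ F) ∧ (F ∧ (F ∨ T))
  →1  (¬F ∧ ¬F) ∧ (F ∧ (F ∨ T))
  →2  ¬F ∧ (F ∧ (F ∨ T))
  →3  T ∧ (F ∧ (F ∨ T))
  →4  F ∧ (F ∨ T)
  →5  F

Term B:
  start: ¬(T ∨ T) ∧ ((T ∨ F) ∨ (F ∧ F))
  →1  (¬T ∧ ¬T) ∧ ((T ∨ F) ∨ (F ∧ F))
  →2  ¬T ∧ ((T ∨ F) ∨ (F ∧ F))
  →3  F ∧ ((T ∨ F) ∨ (F ∧ F))
  →4  F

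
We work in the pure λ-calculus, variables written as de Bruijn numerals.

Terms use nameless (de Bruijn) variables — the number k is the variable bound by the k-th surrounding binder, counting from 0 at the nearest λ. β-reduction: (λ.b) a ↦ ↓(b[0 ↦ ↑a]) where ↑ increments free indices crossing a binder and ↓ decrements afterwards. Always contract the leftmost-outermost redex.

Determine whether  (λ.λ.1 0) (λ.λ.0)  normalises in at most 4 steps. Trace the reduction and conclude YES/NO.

Answer: YES — reaches normal form λ.λ.0 in 2 ≤ 4 steps

Working:
  start: (λ.λ.1 0) (λ.λ.0)
  step 1: λ.(λ.λ.0) 0
  step 2: λ.λ.0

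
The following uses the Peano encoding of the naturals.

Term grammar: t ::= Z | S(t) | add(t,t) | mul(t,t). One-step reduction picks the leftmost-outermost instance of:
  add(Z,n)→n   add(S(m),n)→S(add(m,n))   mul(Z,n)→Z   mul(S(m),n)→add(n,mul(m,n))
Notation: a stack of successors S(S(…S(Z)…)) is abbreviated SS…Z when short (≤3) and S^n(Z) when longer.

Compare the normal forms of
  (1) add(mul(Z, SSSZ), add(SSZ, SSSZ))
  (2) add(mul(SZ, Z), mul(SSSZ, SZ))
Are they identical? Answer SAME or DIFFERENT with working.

Term A:
  start: add(mul(Z, SSSZ), add(SSZ, SSSZ))
  step 1: add(Z, add(SSZ, SSSZ))
  step 2: add(SSZ, SSSZ)
  step 3: S(add(SZ, SSSZ))
  step 4: S(S(add(Z, SSSZ)))
  step 5: S^5(Z)

Term B:
  start: add(mul(SZ, Z), mul(SSSZ, SZ))
  step 1: add(add(Z, mul(Z, Z)), mul(SSSZ, SZ))
  step 2: add(mul(Z, Z), mul(SSSZ, SZ))
  step 3: add(Z, mul(SSSZ, SZ))
  step 4: mul(SSSZ, SZ)
  step 5: add(SZ, mul(SSZ, SZ))
  step 6: S(add(Z, mul(SSZ, SZ)))
  step 7: S(mul(SSZ, SZ))
  step 8: S(add(SZ, mul(SZ, SZ)))
  step 9: S(S(add(Z, mul(SZ, SZ))))
  step 10: S(S(mul(SZ, SZ)))
  step 11: S(S(add(SZ, mul(Z, SZ))))
  step 12: S(S(S(add(Z, mul(Z, SZ)))))
  step 13: S(S(S(mul(Z, SZ))))
  step 14: SSSZ

Answer: DIFFERENT — A ⇓ S^5(Z), B ⇓ SSSZ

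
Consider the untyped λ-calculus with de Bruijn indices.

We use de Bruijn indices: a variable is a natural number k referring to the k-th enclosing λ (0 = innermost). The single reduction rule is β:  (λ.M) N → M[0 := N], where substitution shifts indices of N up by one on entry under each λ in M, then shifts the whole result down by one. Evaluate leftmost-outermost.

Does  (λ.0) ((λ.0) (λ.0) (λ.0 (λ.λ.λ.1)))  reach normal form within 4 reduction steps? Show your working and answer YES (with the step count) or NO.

  start: (λ.0) ((λ.0) (λ.0) (λ.0 (λ.λ.λ.1)))
  →1  (λ.0) (λ.0) (λ.0 (λ.λ.λ.1))
  →2  (λ.0) (λ.0 (λ.λ.λ.1))
  →3  λ.0 (λ.λ.λ.1)

Answer: YES — reaches normal form λ.0 (λ.λ.λ.1) in 3 ≤ 4 steps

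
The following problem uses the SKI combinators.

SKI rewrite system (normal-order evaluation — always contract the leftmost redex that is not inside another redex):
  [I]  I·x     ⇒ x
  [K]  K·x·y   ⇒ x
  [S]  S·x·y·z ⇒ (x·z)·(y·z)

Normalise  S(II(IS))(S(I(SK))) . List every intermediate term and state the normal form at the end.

Answer: normal form = SS(S(SK))  (in 4 steps)

Derivation:
  start: S(II(IS))(S(I(SK)))
  step 1: S(I(IS))(S(I(SK)))
  step 2: S(IS)(S(I(SK)))
  step 3: SS(S(I(SK)))
  step 4: SS(S(SK))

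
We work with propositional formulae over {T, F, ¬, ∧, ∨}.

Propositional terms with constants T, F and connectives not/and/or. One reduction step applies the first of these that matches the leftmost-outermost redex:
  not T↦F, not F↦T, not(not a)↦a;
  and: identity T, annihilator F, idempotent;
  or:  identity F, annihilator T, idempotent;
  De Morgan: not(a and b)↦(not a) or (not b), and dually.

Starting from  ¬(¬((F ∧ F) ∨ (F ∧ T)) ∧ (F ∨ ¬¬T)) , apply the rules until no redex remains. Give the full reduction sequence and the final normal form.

  start: ¬(¬((F ∧ F) ∨ (F ∧ T)) ∧ (F ∨ ¬¬T))
  step 1: ¬¬((F ∧ F) ∨ (F ∧ T)) ∨ ¬(F ∨ ¬¬T)
  step 2: ((F ∧ F) ∨ (F ∧ T)) ∨ ¬(F ∨ ¬¬T)
  step 3: (F ∨ (F ∧ T)) ∨ ¬(F ∨ ¬¬T)
  step 4: (F ∧ T) ∨ ¬(F ∨ ¬¬T)
  step 5: F ∨ ¬(F ∨ ¬¬T)
  step 6: ¬(F ∨ ¬¬T)
  step 7: ¬F ∧ ¬¬¬T
  step 8: T ∧ ¬¬¬T
  step 9: ¬¬¬T
  step 10: ¬T
  step 11: F

Answer: normal form = F  (in 11 steps)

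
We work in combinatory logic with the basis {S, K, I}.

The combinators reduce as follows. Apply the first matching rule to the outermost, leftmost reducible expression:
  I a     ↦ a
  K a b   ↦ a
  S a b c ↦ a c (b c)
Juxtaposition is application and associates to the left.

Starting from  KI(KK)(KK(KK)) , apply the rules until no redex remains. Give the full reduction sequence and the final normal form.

Answer: normal form = K  (in 3 steps)

Working:
  start: KI(KK)(KK(KK))
  →1  I(KK(KK))
  →2  KK(KK)
  →3  K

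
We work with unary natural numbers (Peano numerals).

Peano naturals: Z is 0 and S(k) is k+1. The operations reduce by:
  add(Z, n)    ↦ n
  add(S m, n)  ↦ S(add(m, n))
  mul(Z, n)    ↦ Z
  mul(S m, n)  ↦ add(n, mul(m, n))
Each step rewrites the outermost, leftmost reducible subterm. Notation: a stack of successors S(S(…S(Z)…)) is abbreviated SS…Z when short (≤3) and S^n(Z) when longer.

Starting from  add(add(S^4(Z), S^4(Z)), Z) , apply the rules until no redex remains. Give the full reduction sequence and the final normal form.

  start: add(add(S^4(Z), S^4(Z)), Z)
  [1] add(S(add(SSSZ, S^4(Z))), Z)
  [2] S(add(add(SSSZ, S^4(Z)), Z))
  [3] S(add(S(add(SSZ, S^4(Z))), Z))
  [4] S(S(add(add(SSZ, S^4(Z)), Z)))
  [5] S(S(add(S(add(SZ, S^4(Z))), Z)))
  [6] S(S(S(add(add(SZ, S^4(Z)), Z))))
  [7] S(S(S(add(S(add(Z, S^4(Z))), Z))))
  [8] S(S(S(S(add(add(Z, S^4(Z)), Z)))))
  [9] S(S(S(S(add(S^4(Z), Z)))))
  [10] S(S(S(S(S(add(SSSZ, Z))))))
  [11] S(S(S(S(S(S(add(SSZ, Z)))))))
  [12] S(S(S(S(S(S(S(add(SZ, Z))))))))
  [13] S(S(S(S(S(S(S(S(add(Z, Z)))))))))
  [14] S^8(Z)

Answer: normal form = S^8(Z)  (in 14 steps)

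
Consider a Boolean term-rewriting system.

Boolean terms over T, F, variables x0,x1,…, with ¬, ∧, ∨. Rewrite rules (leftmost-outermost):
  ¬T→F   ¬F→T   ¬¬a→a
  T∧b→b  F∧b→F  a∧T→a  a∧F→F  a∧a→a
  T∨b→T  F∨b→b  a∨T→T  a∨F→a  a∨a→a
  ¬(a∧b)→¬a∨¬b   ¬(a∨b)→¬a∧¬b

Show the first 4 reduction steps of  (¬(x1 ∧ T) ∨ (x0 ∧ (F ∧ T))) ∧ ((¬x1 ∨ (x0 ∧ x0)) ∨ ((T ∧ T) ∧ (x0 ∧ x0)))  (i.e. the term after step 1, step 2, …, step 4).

  start: (¬(x1 ∧ T) ∨ (x0 ∧ (F ∧ T))) ∧ ((¬x1 ∨ (x0 ∧ x0)) ∨ ((T ∧ T) ∧ (x0 ∧ x0)))
  →1  ((¬x1 ∨ ¬T) ∨ (x0 ∧ (F ∧ T))) ∧ ((¬x1 ∨ (x0 ∧ x0)) ∨ ((T ∧ T) ∧ (x0 ∧ x0)))
  →2  ((¬x1 ∨ F) ∨ (x0 ∧ (F ∧ T))) ∧ ((¬x1 ∨ (x0 ∧ x0)) ∨ ((T ∧ T) ∧ (x0 ∧ x0)))
  →3  (¬x1 ∨ (x0 ∧ (F ∧ T))) ∧ ((¬x1 ∨ (x0 ∧ x0)) ∨ ((T ∧ T) ∧ (x0 ∧ x0)))
  →4  (¬x1 ∨ (x0 ∧ F)) ∧ ((¬x1 ∨ (x0 ∧ x0)) ∨ ((T ∧ T) ∧ (x0 ∧ x0)))

Answer: after 4 steps: (¬x1 ∨ (x0 ∧ F)) ∧ ((¬x1 ∨ (x0 ∧ x0)) ∨ ((T ∧ T) ∧ (x0 ∧ x0)))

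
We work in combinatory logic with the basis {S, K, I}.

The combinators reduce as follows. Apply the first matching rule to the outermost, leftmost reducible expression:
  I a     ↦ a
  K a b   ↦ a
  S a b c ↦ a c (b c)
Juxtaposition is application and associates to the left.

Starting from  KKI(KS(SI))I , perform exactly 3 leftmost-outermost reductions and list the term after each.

Answer: after 3 steps: S

Reduction:
  start: KKI(KS(SI))I
  →1  K(KS(SI))I
  →2  KS(SI)
  →3  S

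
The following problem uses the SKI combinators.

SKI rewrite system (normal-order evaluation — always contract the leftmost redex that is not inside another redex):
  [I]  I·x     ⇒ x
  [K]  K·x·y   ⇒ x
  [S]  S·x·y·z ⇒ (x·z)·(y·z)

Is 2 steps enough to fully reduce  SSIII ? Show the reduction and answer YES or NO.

  start: SSIII
  →1  SI(II)I
  →2  II(III)

Answer: NO — after 2 steps the term is II(III), not yet normal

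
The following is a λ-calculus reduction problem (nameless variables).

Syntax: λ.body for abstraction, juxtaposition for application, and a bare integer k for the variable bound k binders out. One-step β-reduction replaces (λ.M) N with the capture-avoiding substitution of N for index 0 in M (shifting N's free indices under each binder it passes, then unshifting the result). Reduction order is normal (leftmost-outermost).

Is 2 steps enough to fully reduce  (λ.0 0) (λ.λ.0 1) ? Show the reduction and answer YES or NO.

Answer: YES — reaches normal form λ.0 (λ.λ.0 1) in 2 ≤ 2 steps

Reduction:
  start: (λ.0 0) (λ.λ.0 1)
  →1  (λ.λ.0 1) (λ.λ.0 1)
  →2  λ.0 (λ.λ.0 1)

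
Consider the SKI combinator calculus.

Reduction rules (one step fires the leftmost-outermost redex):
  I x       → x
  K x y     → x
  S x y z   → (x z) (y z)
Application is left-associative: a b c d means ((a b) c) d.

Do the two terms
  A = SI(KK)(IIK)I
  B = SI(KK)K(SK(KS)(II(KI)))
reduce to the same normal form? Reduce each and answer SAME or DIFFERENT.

Term A:
  start: SI(KK)(IIK)I
  →1  I(IIK)(KK(IIK))I
  →2  IIK(KK(IIK))I
  →3  IK(KK(IIK))I
  →4  K(KK(IIK))I
  →5  KK(IIK)
  →6  K

Term B:
  start: SI(KK)K(SK(KS)(II(KI)))
  →1  IK(KKK)(SK(KS)(II(KI)))
  →2  K(KKK)(SK(KS)(II(KI)))
  →3  KKK
  →4  K

Answer: SAME — A ⇓ K, B ⇓ K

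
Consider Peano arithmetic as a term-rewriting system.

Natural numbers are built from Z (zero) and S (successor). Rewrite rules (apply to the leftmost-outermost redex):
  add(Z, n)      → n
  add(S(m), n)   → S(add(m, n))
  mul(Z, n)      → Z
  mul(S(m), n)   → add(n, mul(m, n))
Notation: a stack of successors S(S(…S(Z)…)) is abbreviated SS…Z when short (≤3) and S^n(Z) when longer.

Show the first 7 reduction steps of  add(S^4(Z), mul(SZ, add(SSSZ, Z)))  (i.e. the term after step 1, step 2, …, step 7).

Answer: after 7 steps: S(S(S(S(add(S(add(SSZ, Z)), mul(Z, add(SSSZ, Z)))))))

Working:
  start: add(S^4(Z), mul(SZ, add(SSSZ, Z)))
  →1  S(add(SSSZ, mul(SZ, add(SSSZ, Z))))
  →2  S(S(add(SSZ, mul(SZ, add(SSSZ, Z)))))
  →3  S(S(S(add(SZ, mul(SZ, add(SSSZ, Z))))))
  →4  S(S(S(S(add(Z, mul(SZ, add(SSSZ, Z)))))))
  →5  S(S(S(S(mul(SZ, add(SSSZ, Z))))))
  →6  S(S(S(S(add(add(SSSZ, Z), mul(Z, add(SSSZ, Z)))))))
  →7  S(S(S(S(add(S(add(SSZ, Z)), mul(Z, add(SSSZ, Z)))))))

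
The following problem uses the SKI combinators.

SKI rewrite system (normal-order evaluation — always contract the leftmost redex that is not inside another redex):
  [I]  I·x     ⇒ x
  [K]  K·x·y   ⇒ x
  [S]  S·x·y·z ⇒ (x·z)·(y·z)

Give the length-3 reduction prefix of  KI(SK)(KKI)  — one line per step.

  start: KI(SK)(KKI)
  [1] I(KKI)
  [2] KKI
  [3] K

Answer: after 3 steps: K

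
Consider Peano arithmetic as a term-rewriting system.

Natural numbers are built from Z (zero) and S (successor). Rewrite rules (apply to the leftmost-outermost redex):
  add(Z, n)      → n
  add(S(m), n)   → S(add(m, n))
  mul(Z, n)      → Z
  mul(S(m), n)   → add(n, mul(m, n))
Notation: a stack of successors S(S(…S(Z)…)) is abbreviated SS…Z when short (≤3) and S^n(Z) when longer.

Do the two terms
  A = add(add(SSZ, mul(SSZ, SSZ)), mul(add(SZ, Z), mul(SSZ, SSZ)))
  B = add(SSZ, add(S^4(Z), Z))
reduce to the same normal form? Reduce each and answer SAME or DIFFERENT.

Term A:
  start: add(add(SSZ, mul(SSZ, SSZ)), mul(add(SZ, Z), mul(SSZ, SSZ)))
  [1] add(S(add(SZ, mul(SSZ, SSZ))), mul(add(SZ, Z), mul(SSZ, SSZ)))
  [2] S(add(add(SZ, mul(SSZ, SSZ)), mul(add(SZ, Z), mul(SSZ, SSZ))))
  [3] S(add(S(add(Z, mul(SSZ, SSZ))), mul(add(SZ, Z), mul(SSZ, SSZ))))
  [4] S(S(add(add(Z, mul(SSZ, SSZ)), mul(add(SZ, Z), mul(SSZ, SSZ)))))
  [5] S(S(add(mul(SSZ, SSZ), mul(add(SZ, Z), mul(SSZ, SSZ)))))
  [6] S(S(add(add(SSZ, mul(SZ, SSZ)), mul(add(SZ, Z), mul(SSZ, SSZ)))))
  [7] S(S(add(S(add(SZ, mul(SZ, SSZ))), mul(add(SZ, Z), mul(SSZ, SSZ)))))
  [8] S(S(S(add(add(SZ, mul(SZ, SSZ)), mul(add(SZ, Z), mul(SSZ, SSZ))))))
  [9] S(S(S(add(S(add(Z, mul(SZ, SSZ))), mul(add(SZ, Z), mul(SSZ, SSZ))))))
  [10] S(S(S(S(add(add(Z, mul(SZ, SSZ)), mul(add(SZ, Z), mul(SSZ, SSZ)))))))
  [11] S(S(S(S(add(mul(SZ, SSZ), mul(add(SZ, Z), mul(SSZ, SSZ)))))))
  [12] S(S(S(S(add(add(SSZ, mul(Z, SSZ)), mul(add(SZ, Z), mul(SSZ, SSZ)))))))
  [13] S(S(S(S(add(S(add(SZ, mul(Z, SSZ))), mul(add(SZ, Z), mul(SSZ, SSZ)))))))
  [14] S(S(S(S(S(add(add(SZ, mul(Z, SSZ)), mul(add(SZ, Z), mul(SSZ, SSZ))))))))
  [15] S(S(S(S(S(add(S(add(Z, mul(Z, SSZ))), mul(add(SZ, Z), mul(SSZ, SSZ))))))))
  [16] S(S(S(S(S(S(add(add(Z, mul(Z, SSZ)), mul(add(SZ, Z), mul(SSZ, SSZ)))))))))
  [17] S(S(S(S(S(S(add(mul(Z, SSZ), mul(add(SZ, Z), mul(SSZ, SSZ)))))))))
  [18] S(S(S(S(S(S(add(Z, mul(add(SZ, Z), mul(SSZ, SSZ)))))))))
  [19] S(S(S(S(S(S(mul(add(SZ, Z), mul(SSZ, SSZ))))))))
  [20] S(S(S(S(S(S(mul(S(add(Z, Z)), mul(SSZ, SSZ))))))))
  [21] S(S(S(S(S(S(add(mul(SSZ, SSZ), mul(add(Z, Z), mul(SSZ, SSZ)))))))))
  [22] S(S(S(S(S(S(add(add(SSZ, mul(SZ, SSZ)), mul(add(Z, Z), mul(SSZ, SSZ)))))))))
  [23] S(S(S(S(S(S(add(S(add(SZ, mul(SZ, SSZ))), mul(add(Z, Z), mul(SSZ, SSZ)))))))))
  [24] S(S(S(S(S(S(S(add(add(SZ, mul(SZ, SSZ)), mul(add(Z, Z), mul(SSZ, SSZ))))))))))
  [25] S(S(S(S(S(S(S(add(S(add(Z, mul(SZ, SSZ))), mul(add(Z, Z), mul(SSZ, SSZ))))))))))
  [26] S(S(S(S(S(S(S(S(add(add(Z, mul(SZ, SSZ)), mul(add(Z, Z), mul(SSZ, SSZ)))))))))))
  [27] S(S(S(S(S(S(S(S(add(mul(SZ, SSZ), mul(add(Z, Z), mul(SSZ, SSZ)))))))))))
  [28] S(S(S(S(S(S(S(S(add(add(SSZ, mul(Z, SSZ)), mul(add(Z, Z), mul(SSZ, SSZ)))))))))))
  [29] S(S(S(S(S(S(S(S(add(S(add(SZ, mul(Z, SSZ))), mul(add(Z, Z), mul(SSZ, SSZ)))))))))))
  [30] S(S(S(S(S(S(S(S(S(add(add(SZ, mul(Z, SSZ)), mul(add(Z, Z), mul(SSZ, SSZ))))))))))))
  [31] S(S(S(S(S(S(S(S(S(add(S(add(Z, mul(Z, SSZ))), mul(add(Z, Z), mul(SSZ, SSZ))))))))))))
  [32] S(S(S(S(S(S(S(S(S(S(add(add(Z, mul(Z, SSZ)), mul(add(Z, Z), mul(SSZ, SSZ)))))))))))))
  [33] S(S(S(S(S(S(S(S(S(S(add(mul(Z, SSZ), mul(add(Z, Z), mul(SSZ, SSZ)))))))))))))
  [34] S(S(S(S(S(S(S(S(S(S(add(Z, mul(add(Z, Z), mul(SSZ, SSZ)))))))))))))
  [35] S(S(S(S(S(S(S(S(S(S(mul(add(Z, Z), mul(SSZ, SSZ))))))))))))
  [36] S(S(S(S(S(S(S(S(S(S(mul(Z, mul(SSZ, SSZ))))))))))))
  [37] S^10(Z)

Term B:
  start: add(SSZ, add(S^4(Z), Z))
  [1] S(add(SZ, add(S^4(Z), Z)))
  [2] S(S(add(Z, add(S^4(Z), Z))))
  [3] S(S(add(S^4(Z), Z)))
  [4] S(S(S(add(SSSZ, Z))))
  [5] S(S(S(S(add(SSZ, Z)))))
  [6] S(S(S(S(S(add(SZ, Z))))))
  [7] S(S(S(S(S(S(add(Z, Z)))))))
  [8] S^6(Z)

Answer: DIFFERENT — A ⇓ S^10(Z), B ⇓ S^6(Z)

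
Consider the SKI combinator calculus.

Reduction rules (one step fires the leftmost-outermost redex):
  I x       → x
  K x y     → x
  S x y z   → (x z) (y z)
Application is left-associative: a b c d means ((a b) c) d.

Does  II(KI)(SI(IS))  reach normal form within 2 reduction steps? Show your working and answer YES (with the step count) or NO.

Answer: NO — after 2 steps the term is KI(SI(IS)), not yet normal

Derivation:
  start: II(KI)(SI(IS))
  [1] I(KI)(SI(IS))
  [2] KI(SI(IS))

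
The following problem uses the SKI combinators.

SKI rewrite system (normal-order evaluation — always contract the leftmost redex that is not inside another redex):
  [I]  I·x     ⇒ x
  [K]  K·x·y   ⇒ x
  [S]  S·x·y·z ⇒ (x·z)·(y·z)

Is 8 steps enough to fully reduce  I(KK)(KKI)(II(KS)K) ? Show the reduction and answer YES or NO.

  start: I(KK)(KKI)(II(KS)K)
  [1] KK(KKI)(II(KS)K)
  [2] K(II(KS)K)
  [3] K(I(KS)K)
  [4] K(KSK)
  [5] KS

Answer: YES — reaches normal form KS in 5 ≤ 8 steps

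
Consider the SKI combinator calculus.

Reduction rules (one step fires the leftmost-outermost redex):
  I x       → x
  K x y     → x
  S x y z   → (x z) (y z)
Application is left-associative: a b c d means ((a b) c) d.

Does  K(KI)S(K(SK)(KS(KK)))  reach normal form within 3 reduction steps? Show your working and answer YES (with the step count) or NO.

Answer: YES — reaches normal form I in 2 ≤ 3 steps

Reduction:
  start: K(KI)S(K(SK)(KS(KK)))
  [1] KI(K(SK)(KS(KK)))
  [2] I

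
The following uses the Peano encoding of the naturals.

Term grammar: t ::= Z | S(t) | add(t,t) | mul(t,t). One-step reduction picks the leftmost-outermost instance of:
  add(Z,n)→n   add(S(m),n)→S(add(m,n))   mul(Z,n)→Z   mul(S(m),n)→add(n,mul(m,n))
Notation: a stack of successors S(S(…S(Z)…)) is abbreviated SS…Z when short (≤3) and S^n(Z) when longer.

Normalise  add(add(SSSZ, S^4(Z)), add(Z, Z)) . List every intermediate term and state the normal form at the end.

Answer: normal form = S^7(Z)  (in 13 steps)

Reduction:
  start: add(add(SSSZ, S^4(Z)), add(Z, Z))
  →1  add(S(add(SSZ, S^4(Z))), add(Z, Z))
  →2  S(add(add(SSZ, S^4(Z)), add(Z, Z)))
  →3  S(add(S(add(SZ, S^4(Z))), add(Z, Z)))
  →4  S(S(add(add(SZ, S^4(Z)), add(Z, Z))))
  →5  S(S(add(S(add(Z, S^4(Z))), add(Z, Z))))
  →6  S(S(S(add(add(Z, S^4(Z)), add(Z, Z)))))
  →7  S(S(S(add(S^4(Z), add(Z, Z)))))
  →8  S(S(S(S(add(SSSZ, add(Z, Z))))))
  →9  S(S(S(S(S(add(SSZ, add(Z, Z)))))))
  →10  S(S(S(S(S(S(add(SZ, add(Z, Z))))))))
  →11  S(S(S(S(S(S(S(add(Z, add(Z, Z)))))))))
  →12  S(S(S(S(S(S(S(add(Z, Z))))))))
  →13  S^7(Z)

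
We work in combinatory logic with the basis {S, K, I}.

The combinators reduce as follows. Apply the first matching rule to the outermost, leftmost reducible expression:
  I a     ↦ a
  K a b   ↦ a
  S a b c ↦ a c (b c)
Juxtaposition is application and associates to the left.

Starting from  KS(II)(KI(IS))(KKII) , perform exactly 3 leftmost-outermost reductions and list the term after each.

Answer: after 3 steps: SI(KI)

Working:
  start: KS(II)(KI(IS))(KKII)
  [1] S(KI(IS))(KKII)
  [2] SI(KKII)
  [3] SI(KI)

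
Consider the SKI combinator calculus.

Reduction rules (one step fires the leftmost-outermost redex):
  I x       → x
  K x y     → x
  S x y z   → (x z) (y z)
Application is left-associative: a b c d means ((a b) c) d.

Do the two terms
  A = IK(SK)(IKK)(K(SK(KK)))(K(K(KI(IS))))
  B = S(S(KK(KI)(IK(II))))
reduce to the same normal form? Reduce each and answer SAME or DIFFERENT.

Answer: DIFFERENT — A ⇓ K(KI), B ⇓ S(S(K(KI)))

Derivation:
Term A:
  start: IK(SK)(IKK)(K(SK(KK)))(K(K(KI(IS))))
  step 1: K(SK)(IKK)(K(SK(KK)))(K(K(KI(IS))))
  step 2: SK(K(SK(KK)))(K(K(KI(IS))))
  step 3: K(K(K(KI(IS))))(K(SK(KK))(K(K(KI(IS)))))
  step 4: K(K(KI(IS)))
  step 5: K(KI)

Term B:
  start: S(S(KK(KI)(IK(II))))
  step 1: S(S(K(IK(II))))
  step 2: S(S(K(K(II))))
  step 3: S(S(K(KI)))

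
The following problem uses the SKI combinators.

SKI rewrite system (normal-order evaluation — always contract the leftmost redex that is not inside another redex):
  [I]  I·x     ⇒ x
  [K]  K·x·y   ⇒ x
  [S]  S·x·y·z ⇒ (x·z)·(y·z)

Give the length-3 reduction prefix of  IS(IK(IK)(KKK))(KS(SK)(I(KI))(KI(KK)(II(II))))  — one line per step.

Answer: after 3 steps: S(IK)(KS(SK)(I(KI))(KI(KK)(II(II))))

Reduction:
  start: IS(IK(IK)(KKK))(KS(SK)(I(KI))(KI(KK)(II(II))))
  [1] S(IK(IK)(KKK))(KS(SK)(I(KI))(KI(KK)(II(II))))
  [2] S(K(IK)(KKK))(KS(SK)(I(KI))(KI(KK)(II(II))))
  [3] S(IK)(KS(SK)(I(KI))(KI(KK)(II(II))))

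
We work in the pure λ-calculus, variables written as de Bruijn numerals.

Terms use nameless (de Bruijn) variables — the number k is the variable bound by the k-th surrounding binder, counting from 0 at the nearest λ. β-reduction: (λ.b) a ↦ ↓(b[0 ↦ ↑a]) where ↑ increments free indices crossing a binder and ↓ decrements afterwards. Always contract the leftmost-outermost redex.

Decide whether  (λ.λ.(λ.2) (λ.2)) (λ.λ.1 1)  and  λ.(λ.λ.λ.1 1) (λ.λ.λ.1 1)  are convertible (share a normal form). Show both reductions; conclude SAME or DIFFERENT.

Term A:
  start: (λ.λ.(λ.2) (λ.2)) (λ.λ.1 1)
  →1  λ.(λ.λ.λ.1 1) (λ.λ.λ.1 1)
  →2  λ.λ.λ.1 1

Term B:
  start: λ.(λ.λ.λ.1 1) (λ.λ.λ.1 1)
  →1  λ.λ.λ.1 1

Answer: SAME — A ⇓ λ.λ.λ.1 1, B ⇓ λ.λ.λ.1 1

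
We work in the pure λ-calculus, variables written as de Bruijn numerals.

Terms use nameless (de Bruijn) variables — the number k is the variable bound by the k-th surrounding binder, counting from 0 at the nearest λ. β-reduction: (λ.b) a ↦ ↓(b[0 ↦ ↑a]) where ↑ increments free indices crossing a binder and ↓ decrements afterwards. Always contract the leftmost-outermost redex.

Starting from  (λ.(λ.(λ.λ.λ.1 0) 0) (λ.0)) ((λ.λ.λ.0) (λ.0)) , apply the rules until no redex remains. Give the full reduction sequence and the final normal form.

  start: (λ.(λ.(λ.λ.λ.1 0) 0) (λ.0)) ((λ.λ.λ.0) (λ.0))
  step 1: (λ.(λ.λ.λ.1 0) 0) (λ.0)
  step 2: (λ.λ.λ.1 0) (λ.0)
  step 3: λ.λ.1 0

Answer: normal form = λ.λ.1 0  (in 3 steps)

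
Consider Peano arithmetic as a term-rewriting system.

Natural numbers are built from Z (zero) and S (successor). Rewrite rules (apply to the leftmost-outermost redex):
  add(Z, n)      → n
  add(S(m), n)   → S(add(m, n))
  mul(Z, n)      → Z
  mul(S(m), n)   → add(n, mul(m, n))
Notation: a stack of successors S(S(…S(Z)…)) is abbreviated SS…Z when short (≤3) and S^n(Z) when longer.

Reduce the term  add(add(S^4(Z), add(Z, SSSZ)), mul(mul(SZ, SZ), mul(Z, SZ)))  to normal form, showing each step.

Answer: normal form = S^7(Z)  (in 22 steps)

Working:
  start: add(add(S^4(Z), add(Z, SSSZ)), mul(mul(SZ, SZ), mul(Z, SZ)))
  →1  add(S(add(SSSZ, add(Z, SSSZ))), mul(mul(SZ, SZ), mul(Z, SZ)))
  →2  S(add(add(SSSZ, add(Z, SSSZ)), mul(mul(SZ, SZ), mul(Z, SZ))))
  →3  S(add(S(add(SSZ, add(Z, SSSZ))), mul(mul(SZ, SZ), mul(Z, SZ))))
  →4  S(S(add(add(SSZ, add(Z, SSSZ)), mul(mul(SZ, SZ), mul(Z, SZ)))))
  →5  S(S(add(S(add(SZ, add(Z, SSSZ))), mul(mul(SZ, SZ), mul(Z, SZ)))))
  →6  S(S(S(add(add(SZ, add(Z, SSSZ)), mul(mul(SZ, SZ), mul(Z, SZ))))))
  →7  S(S(S(add(S(add(Z, add(Z, SSSZ))), mul(mul(SZ, SZ), mul(Z, SZ))))))
  →8  S(S(S(S(add(add(Z, add(Z, SSSZ)), mul(mul(SZ, SZ), mul(Z, SZ)))))))
  →9  S(S(S(S(add(add(Z, SSSZ), mul(mul(SZ, SZ), mul(Z, SZ)))))))
  →10  S(S(S(S(add(SSSZ, mul(mul(SZ, SZ), mul(Z, SZ)))))))
  →11  S(S(S(S(S(add(SSZ, mul(mul(SZ, SZ), mul(Z, SZ))))))))
  →12  S(S(S(S(S(S(add(SZ, mul(mul(SZ, SZ), mul(Z, SZ)))))))))
  →13  S(S(S(S(S(S(S(add(Z, mul(mul(SZ, SZ), mul(Z, SZ))))))))))
  →14  S(S(S(S(S(S(S(mul(mul(SZ, SZ), mul(Z, SZ)))))))))
  →15  S(S(S(S(S(S(S(mul(add(SZ, mul(Z, SZ)), mul(Z, SZ)))))))))
  →16  S(S(S(S(S(S(S(mul(S(add(Z, mul(Z, SZ))), mul(Z, SZ)))))))))
  →17  S(S(S(S(S(S(S(add(mul(Z, SZ), mul(add(Z, mul(Z, SZ)), mul(Z, SZ))))))))))
  →18  S(S(S(S(S(S(S(add(Z, mul(add(Z, mul(Z, SZ)), mul(Z, SZ))))))))))
  →19  S(S(S(S(S(S(S(mul(add(Z, mul(Z, SZ)), mul(Z, SZ)))))))))
  →20  S(S(S(S(S(S(S(mul(mul(Z, SZ), mul(Z, SZ)))))))))
  →21  S(S(S(S(S(S(S(mul(Z, mul(Z, SZ)))))))))
  →22  S^7(Z)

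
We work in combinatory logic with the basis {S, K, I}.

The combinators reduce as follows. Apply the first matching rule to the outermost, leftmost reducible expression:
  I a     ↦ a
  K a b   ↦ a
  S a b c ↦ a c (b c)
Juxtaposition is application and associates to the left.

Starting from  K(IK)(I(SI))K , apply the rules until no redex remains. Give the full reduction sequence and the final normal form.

Answer: normal form = KK  (in 2 steps)

Derivation:
  start: K(IK)(I(SI))K
  [1] IKK
  [2] KK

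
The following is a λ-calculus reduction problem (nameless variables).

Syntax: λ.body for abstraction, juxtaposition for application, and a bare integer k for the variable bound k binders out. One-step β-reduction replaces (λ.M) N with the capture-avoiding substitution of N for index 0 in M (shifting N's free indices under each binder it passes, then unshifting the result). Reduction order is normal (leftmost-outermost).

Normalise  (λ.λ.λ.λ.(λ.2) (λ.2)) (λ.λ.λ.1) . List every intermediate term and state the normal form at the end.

  start: (λ.λ.λ.λ.(λ.2) (λ.2)) (λ.λ.λ.1)
  [1] λ.λ.λ.(λ.2) (λ.2)
  [2] λ.λ.λ.1

Answer: normal form = λ.λ.λ.1  (in 2 steps)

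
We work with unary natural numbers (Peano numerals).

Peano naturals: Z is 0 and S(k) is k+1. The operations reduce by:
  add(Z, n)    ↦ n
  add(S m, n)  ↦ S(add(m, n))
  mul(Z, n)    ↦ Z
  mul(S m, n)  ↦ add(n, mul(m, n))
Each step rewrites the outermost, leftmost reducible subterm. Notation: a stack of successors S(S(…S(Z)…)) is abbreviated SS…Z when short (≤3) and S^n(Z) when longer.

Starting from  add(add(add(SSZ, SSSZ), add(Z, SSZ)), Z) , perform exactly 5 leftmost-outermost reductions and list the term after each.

  start: add(add(add(SSZ, SSSZ), add(Z, SSZ)), Z)
  [1] add(add(S(add(SZ, SSSZ)), add(Z, SSZ)), Z)
  [2] add(S(add(add(SZ, SSSZ), add(Z, SSZ))), Z)
  [3] S(add(add(add(SZ, SSSZ), add(Z, SSZ)), Z))
  [4] S(add(add(S(add(Z, SSSZ)), add(Z, SSZ)), Z))
  [5] S(add(S(add(add(Z, SSSZ), add(Z, SSZ))), Z))

Answer: after 5 steps: S(add(S(add(add(Z, SSSZ), add(Z, SSZ))), Z))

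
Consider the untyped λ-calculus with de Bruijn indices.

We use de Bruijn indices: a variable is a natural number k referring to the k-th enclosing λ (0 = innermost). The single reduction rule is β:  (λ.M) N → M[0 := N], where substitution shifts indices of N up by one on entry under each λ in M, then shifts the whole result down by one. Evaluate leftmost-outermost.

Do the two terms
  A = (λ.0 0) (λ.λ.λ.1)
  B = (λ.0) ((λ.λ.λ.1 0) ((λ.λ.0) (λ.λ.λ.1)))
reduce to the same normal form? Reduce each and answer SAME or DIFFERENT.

Answer: DIFFERENT — A ⇓ λ.λ.1, B ⇓ λ.λ.1 0

Reduction:
Term A:
  start: (λ.0 0) (λ.λ.λ.1)
  →1  (λ.λ.λ.1) (λ.λ.λ.1)
  →2  λ.λ.1

Term B:
  start: (λ.0) ((λ.λ.λ.1 0) ((λ.λ.0) (λ.λ.λ.1)))
  →1  (λ.λ.λ.1 0) ((λ.λ.0) (λ.λ.λ.1))
  →2  λ.λ.1 0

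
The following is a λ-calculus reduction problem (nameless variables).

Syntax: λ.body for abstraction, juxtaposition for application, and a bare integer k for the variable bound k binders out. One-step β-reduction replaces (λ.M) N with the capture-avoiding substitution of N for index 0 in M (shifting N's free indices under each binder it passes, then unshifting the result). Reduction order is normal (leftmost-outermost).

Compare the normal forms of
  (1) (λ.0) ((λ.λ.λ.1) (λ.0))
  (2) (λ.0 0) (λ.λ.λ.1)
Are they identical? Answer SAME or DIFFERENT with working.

Answer: SAME — A ⇓ λ.λ.1, B ⇓ λ.λ.1

Derivation:
Term A:
  start: (λ.0) ((λ.λ.λ.1) (λ.0))
  [1] (λ.λ.λ.1) (λ.0)
  [2] λ.λ.1

Term B:
  start: (λ.0 0) (λ.λ.λ.1)
  [1] (λ.λ.λ.1) (λ.λ.λ.1)
  [2] λ.λ.1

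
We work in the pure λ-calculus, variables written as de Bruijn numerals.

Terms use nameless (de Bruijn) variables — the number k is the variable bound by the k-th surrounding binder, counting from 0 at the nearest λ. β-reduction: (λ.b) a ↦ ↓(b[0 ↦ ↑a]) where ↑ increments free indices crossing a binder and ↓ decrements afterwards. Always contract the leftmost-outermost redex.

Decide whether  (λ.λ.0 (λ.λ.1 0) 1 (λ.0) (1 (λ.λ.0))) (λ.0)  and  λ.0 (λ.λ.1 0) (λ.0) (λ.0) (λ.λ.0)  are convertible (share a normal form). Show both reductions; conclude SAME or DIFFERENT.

Term A:
  start: (λ.λ.0 (λ.λ.1 0) 1 (λ.0) (1 (λ.λ.0))) (λ.0)
  [1] λ.0 (λ.λ.1 0) (λ.0) (λ.0) ((λ.0) (λ.λ.0))
  [2] λ.0 (λ.λ.1 0) (λ.0) (λ.0) (λ.λ.0)

Term B:
  start: λ.0 (λ.λ.1 0) (λ.0) (λ.0) (λ.λ.0)

Answer: SAME — A ⇓ λ.0 (λ.λ.1 0) (λ.0) (λ.0) (λ.λ.0), B ⇓ λ.0 (λ.λ.1 0) (λ.0) (λ.0) (λ.λ.0)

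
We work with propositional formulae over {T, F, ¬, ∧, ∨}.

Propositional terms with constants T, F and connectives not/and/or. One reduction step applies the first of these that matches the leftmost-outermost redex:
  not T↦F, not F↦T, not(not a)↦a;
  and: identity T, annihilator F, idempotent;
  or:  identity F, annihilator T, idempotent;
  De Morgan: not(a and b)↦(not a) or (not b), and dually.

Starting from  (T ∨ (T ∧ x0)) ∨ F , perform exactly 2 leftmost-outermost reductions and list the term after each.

Answer: after 2 steps: T

Working:
  start: (T ∨ (T ∧ x0)) ∨ F
  →1  T ∨ (T ∧ x0)
  →2  T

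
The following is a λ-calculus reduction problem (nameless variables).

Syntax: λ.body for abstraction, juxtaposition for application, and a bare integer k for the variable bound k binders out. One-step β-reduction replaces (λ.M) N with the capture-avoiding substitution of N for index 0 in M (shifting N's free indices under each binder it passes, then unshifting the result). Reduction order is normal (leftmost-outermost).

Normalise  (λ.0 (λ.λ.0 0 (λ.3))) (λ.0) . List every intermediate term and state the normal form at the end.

  start: (λ.0 (λ.λ.0 0 (λ.3))) (λ.0)
  [1] (λ.0) (λ.λ.0 0 (λ.λ.0))
  [2] λ.λ.0 0 (λ.λ.0)

Answer: normal form = λ.λ.0 0 (λ.λ.0)  (in 2 steps)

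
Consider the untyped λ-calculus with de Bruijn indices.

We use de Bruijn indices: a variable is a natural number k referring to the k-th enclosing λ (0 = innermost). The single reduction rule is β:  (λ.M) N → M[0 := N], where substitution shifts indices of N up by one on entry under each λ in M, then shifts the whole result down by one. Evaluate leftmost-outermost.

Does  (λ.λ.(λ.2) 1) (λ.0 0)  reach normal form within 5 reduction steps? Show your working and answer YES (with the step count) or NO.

Answer: YES — reaches normal form λ.λ.0 0 in 2 ≤ 5 steps

Derivation:
  start: (λ.λ.(λ.2) 1) (λ.0 0)
  →1  λ.(λ.λ.0 0) (λ.0 0)
  →2  λ.λ.0 0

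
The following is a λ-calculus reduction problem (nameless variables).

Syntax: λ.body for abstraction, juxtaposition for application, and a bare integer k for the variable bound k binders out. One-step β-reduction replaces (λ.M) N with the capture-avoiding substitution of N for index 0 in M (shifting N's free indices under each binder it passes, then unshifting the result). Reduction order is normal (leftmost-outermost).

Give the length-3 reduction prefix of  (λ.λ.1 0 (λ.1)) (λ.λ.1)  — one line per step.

  start: (λ.λ.1 0 (λ.1)) (λ.λ.1)
  [1] λ.(λ.λ.1) 0 (λ.1)
  [2] λ.(λ.1) (λ.1)
  [3] λ.0

Answer: after 3 steps: λ.0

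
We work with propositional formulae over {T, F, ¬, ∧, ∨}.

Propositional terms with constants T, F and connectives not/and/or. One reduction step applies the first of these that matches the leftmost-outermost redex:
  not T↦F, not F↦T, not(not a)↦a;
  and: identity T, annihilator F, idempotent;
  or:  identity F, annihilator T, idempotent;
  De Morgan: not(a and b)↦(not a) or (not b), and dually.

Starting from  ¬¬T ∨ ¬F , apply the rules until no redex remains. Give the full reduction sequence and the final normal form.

  start: ¬¬T ∨ ¬F
  →1  T ∨ ¬F
  →2  T

Answer: normal form = T  (in 2 steps)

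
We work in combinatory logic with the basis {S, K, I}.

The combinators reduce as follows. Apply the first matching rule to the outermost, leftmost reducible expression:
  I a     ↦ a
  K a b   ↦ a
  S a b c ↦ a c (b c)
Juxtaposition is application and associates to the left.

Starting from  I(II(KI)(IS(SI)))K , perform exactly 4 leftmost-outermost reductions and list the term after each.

  start: I(II(KI)(IS(SI)))K
  [1] II(KI)(IS(SI))K
  [2] I(KI)(IS(SI))K
  [3] KI(IS(SI))K
  [4] IK

Answer: after 4 steps: IK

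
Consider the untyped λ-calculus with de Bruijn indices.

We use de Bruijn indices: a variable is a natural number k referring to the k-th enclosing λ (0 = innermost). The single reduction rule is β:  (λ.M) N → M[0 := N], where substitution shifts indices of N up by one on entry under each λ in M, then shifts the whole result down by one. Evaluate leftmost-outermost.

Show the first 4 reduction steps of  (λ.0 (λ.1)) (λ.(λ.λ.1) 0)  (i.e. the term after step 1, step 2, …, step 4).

  start: (λ.0 (λ.1)) (λ.(λ.λ.1) 0)
  →1  (λ.(λ.λ.1) 0) (λ.λ.(λ.λ.1) 0)
  →2  (λ.λ.1) (λ.λ.(λ.λ.1) 0)
  →3  λ.λ.λ.(λ.λ.1) 0
  →4  λ.λ.λ.λ.1

Answer: after 4 steps: λ.λ.λ.λ.1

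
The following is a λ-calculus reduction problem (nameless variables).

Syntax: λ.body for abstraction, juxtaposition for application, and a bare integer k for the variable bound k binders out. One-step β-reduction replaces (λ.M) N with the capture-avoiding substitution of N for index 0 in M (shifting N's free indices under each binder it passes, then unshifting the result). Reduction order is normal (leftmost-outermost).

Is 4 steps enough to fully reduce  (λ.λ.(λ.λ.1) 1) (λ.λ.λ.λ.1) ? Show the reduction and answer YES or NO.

Answer: YES — reaches normal form λ.λ.λ.λ.λ.λ.1 in 2 ≤ 4 steps

Reduction:
  start: (λ.λ.(λ.λ.1) 1) (λ.λ.λ.λ.1)
  [1] λ.(λ.λ.1) (λ.λ.λ.λ.1)
  [2] λ.λ.λ.λ.λ.λ.1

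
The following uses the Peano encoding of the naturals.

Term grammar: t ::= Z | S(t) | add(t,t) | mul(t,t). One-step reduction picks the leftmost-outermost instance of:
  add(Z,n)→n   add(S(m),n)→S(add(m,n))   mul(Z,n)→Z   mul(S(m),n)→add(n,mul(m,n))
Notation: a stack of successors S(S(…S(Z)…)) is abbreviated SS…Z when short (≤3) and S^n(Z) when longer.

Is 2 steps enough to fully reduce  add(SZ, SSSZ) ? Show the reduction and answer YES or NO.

  start: add(SZ, SSSZ)
  [1] S(add(Z, SSSZ))
  [2] S^4(Z)

Answer: YES — reaches normal form S^4(Z) in 2 ≤ 2 steps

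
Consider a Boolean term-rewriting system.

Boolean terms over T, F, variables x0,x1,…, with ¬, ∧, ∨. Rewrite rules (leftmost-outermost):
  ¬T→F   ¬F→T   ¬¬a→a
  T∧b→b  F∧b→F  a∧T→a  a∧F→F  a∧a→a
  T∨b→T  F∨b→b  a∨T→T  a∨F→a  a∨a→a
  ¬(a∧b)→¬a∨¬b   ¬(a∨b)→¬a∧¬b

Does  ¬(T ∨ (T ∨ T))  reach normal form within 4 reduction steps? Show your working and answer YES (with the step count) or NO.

Answer: YES — reaches normal form F in 3 ≤ 4 steps

Working:
  start: ¬(T ∨ (T ∨ T))
  →1  ¬T ∧ ¬(T ∨ T)
  →2  F ∧ ¬(T ∨ T)
  →3  F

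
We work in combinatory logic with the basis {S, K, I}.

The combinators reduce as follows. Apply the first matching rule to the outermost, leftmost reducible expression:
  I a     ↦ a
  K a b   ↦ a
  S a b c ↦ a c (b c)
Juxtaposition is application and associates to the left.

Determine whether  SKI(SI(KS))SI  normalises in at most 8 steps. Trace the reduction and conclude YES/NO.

Answer: YES — reaches normal form SSI in 5 ≤ 8 steps

Derivation:
  start: SKI(SI(KS))SI
  [1] K(SI(KS))(I(SI(KS)))SI
  [2] SI(KS)SI
  [3] IS(KSS)I
  [4] S(KSS)I
  [5] SSI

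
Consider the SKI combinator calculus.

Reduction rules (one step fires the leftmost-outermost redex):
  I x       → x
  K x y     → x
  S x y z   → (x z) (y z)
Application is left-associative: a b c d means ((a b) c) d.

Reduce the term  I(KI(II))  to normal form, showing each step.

  start: I(KI(II))
  step 1: KI(II)
  step 2: I

Answer: normal form = I  (in 2 steps)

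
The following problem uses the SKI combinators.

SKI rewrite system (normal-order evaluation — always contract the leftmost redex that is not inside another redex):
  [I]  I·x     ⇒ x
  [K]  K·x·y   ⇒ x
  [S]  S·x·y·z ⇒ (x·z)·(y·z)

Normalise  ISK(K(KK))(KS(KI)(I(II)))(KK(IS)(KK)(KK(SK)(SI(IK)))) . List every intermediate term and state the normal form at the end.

Answer: normal form = SI(KK)  (in 8 steps)

Reduction:
  start: ISK(K(KK))(KS(KI)(I(II)))(KK(IS)(KK)(KK(SK)(SI(IK))))
  [1] SK(K(KK))(KS(KI)(I(II)))(KK(IS)(KK)(KK(SK)(SI(IK))))
  [2] K(KS(KI)(I(II)))(K(KK)(KS(KI)(I(II))))(KK(IS)(KK)(KK(SK)(SI(IK))))
  [3] KS(KI)(I(II))(KK(IS)(KK)(KK(SK)(SI(IK))))
  [4] S(I(II))(KK(IS)(KK)(KK(SK)(SI(IK))))
  [5] S(II)(KK(IS)(KK)(KK(SK)(SI(IK))))
  [6] SI(KK(IS)(KK)(KK(SK)(SI(IK))))
  [7] SI(K(KK)(KK(SK)(SI(IK))))
  [8] SI(KK)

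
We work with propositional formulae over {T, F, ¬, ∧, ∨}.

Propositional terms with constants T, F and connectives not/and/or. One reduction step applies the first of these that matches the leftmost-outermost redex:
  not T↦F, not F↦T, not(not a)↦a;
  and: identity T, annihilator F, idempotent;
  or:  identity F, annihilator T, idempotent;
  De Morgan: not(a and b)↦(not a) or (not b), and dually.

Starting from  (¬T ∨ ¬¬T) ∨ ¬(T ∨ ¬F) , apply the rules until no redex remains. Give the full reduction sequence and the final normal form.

  start: (¬T ∨ ¬¬T) ∨ ¬(T ∨ ¬F)
  step 1: (F ∨ ¬¬T) ∨ ¬(T ∨ ¬F)
  step 2: ¬¬T ∨ ¬(T ∨ ¬F)
  step 3: T ∨ ¬(T ∨ ¬F)
  step 4: T

Answer: normal form = T  (in 4 steps)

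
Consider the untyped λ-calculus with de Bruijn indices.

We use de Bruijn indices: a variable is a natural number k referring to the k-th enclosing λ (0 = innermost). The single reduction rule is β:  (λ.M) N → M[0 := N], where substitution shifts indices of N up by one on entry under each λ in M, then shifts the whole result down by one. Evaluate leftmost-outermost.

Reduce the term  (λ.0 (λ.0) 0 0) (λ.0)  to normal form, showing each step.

Answer: normal form = λ.0  (in 4 steps)

Working:
  start: (λ.0 (λ.0) 0 0) (λ.0)
  step 1: (λ.0) (λ.0) (λ.0) (λ.0)
  step 2: (λ.0) (λ.0) (λ.0)
  step 3: (λ.0) (λ.0)
  step 4: λ.0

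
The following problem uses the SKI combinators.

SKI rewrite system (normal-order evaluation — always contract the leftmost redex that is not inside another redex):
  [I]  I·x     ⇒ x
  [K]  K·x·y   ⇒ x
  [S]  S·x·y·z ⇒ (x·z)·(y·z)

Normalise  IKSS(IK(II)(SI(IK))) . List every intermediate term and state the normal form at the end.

  start: IKSS(IK(II)(SI(IK)))
  step 1: KSS(IK(II)(SI(IK)))
  step 2: S(IK(II)(SI(IK)))
  step 3: S(K(II)(SI(IK)))
  step 4: S(II)
  step 5: SI

Answer: normal form = SI  (in 5 steps)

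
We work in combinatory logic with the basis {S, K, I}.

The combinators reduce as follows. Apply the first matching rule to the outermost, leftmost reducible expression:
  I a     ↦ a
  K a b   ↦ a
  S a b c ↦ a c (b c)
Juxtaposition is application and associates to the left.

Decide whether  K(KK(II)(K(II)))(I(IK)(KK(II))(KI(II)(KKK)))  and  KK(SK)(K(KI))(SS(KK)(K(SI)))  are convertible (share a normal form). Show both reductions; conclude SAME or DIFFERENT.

Term A:
  start: K(KK(II)(K(II)))(I(IK)(KK(II))(KI(II)(KKK)))
  step 1: KK(II)(K(II))
  step 2: K(K(II))
  step 3: K(KI)

Term B:
  start: KK(SK)(K(KI))(SS(KK)(K(SI)))
  step 1: K(K(KI))(SS(KK)(K(SI)))
  step 2: K(KI)

Answer: SAME — A ⇓ K(KI), B ⇓ K(KI)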